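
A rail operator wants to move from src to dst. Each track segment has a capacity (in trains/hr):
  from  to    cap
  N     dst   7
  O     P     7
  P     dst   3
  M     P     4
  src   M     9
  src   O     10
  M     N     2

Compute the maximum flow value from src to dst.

Augment src->O->P->dst: bottleneck 3. Total 3.
Augment src->M->N->dst: bottleneck 2. Total 5.
No augmenting path remains in the residual graph.

5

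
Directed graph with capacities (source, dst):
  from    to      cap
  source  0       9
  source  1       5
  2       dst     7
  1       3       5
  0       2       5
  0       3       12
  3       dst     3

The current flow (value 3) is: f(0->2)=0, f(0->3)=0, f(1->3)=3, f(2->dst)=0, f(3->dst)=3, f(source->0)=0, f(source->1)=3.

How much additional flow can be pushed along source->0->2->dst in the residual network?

Residual capacities along the path: source->0: 9, 0->2: 5, 2->dst: 7.
Minimum is 5.

5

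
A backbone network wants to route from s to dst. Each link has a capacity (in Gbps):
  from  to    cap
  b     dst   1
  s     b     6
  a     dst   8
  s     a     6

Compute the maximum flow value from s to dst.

7

Augment s->a->dst: bottleneck 6. Total 6.
Augment s->b->dst: bottleneck 1. Total 7.
No augmenting path remains in the residual graph.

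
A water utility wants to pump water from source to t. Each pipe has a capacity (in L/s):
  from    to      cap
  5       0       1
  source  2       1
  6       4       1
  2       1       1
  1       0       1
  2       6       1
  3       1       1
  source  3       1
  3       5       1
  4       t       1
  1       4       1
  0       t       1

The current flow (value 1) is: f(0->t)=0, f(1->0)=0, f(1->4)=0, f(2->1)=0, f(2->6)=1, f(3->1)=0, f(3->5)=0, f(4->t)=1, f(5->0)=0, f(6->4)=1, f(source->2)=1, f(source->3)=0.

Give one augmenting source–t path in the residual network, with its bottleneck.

source->3->1->0->t, bottleneck 1

Residual along source->3->1->0->t: source->3: 1, 3->1: 1, 1->0: 1, 0->t: 1.
Bottleneck = min = 1.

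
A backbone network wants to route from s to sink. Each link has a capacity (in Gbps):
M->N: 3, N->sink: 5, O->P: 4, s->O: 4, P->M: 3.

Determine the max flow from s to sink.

3

Augment s->O->P->M->N->sink: bottleneck 3. Total 3.
No augmenting path remains in the residual graph.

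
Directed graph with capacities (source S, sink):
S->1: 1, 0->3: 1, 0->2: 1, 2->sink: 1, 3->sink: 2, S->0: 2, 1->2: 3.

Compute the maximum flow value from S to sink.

Augment S->1->2->sink: bottleneck 1. Total 1.
Augment S->0->3->sink: bottleneck 1. Total 2.
No augmenting path remains in the residual graph.

2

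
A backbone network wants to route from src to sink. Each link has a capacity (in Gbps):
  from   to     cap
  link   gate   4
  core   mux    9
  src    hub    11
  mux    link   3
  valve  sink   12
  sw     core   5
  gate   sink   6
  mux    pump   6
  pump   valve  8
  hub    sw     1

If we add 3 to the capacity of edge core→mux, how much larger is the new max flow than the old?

0

Original max flow = 1.
Edge core→mux does not cross the min cut (source side {hub, src}), so extra capacity there cannot help.
New max flow = 1. Increase = 0.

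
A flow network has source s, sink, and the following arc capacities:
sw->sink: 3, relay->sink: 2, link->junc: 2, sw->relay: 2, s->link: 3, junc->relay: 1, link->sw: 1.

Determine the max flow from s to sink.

2

Augment s->link->sw->sink: bottleneck 1. Total 1.
Augment s->link->junc->relay->sink: bottleneck 1. Total 2.
No augmenting path remains in the residual graph.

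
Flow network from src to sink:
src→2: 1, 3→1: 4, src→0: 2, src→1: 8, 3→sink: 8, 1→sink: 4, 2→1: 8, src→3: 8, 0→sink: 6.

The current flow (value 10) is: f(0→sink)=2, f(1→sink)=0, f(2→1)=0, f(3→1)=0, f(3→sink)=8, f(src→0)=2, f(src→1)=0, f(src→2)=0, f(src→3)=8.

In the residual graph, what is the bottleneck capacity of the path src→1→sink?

4

Residual capacities along the path: src→1: 8, 1→sink: 4.
Minimum is 4.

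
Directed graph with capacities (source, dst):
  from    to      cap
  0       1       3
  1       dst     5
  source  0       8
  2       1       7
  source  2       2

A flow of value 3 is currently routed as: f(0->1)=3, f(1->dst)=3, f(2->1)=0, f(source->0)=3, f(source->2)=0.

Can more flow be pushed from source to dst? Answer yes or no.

Yes

Residual path source->2->1->dst has bottleneck 2 > 0.
Pushing 2 along it raises the flow to 5, so the given flow is not maximum.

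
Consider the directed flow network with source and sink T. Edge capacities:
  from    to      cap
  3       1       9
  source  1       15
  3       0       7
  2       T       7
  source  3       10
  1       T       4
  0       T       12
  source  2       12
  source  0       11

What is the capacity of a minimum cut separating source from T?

23

Max flow = 23 (via 4 augmenting paths).
In the residual at optimum, the set reachable from source is {0, 1, 2, 3, source}.
Cut edges: 1->T (cap 4), 0->T (cap 12), 2->T (cap 7). Sum = 23.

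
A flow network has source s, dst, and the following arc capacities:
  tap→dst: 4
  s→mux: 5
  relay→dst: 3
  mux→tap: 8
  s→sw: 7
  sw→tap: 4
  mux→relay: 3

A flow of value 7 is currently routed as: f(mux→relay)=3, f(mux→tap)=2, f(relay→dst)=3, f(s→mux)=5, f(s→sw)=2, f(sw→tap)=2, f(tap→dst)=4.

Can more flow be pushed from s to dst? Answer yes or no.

Residual reachable from s: {mux, s, sw, tap}; dst is not reachable.
Saturated cut: mux→relay, tap→dst with total capacity 7 = current flow value. Flow is maximum.

No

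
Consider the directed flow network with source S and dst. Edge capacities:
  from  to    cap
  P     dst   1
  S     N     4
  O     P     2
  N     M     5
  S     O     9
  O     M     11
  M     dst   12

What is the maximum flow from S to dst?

13

Augment S→O→P→dst: bottleneck 1. Total 1.
Augment S→O→M→dst: bottleneck 8. Total 9.
Augment S→N→M→dst: bottleneck 4. Total 13.
No augmenting path remains in the residual graph.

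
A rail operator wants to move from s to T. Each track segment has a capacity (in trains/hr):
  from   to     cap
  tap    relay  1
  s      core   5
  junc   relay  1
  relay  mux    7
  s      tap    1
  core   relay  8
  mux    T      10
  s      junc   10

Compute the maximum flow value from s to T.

7

Augment s→junc→relay→mux→T: bottleneck 1. Total 1.
Augment s→tap→relay→mux→T: bottleneck 1. Total 2.
Augment s→core→relay→mux→T: bottleneck 5. Total 7.
No augmenting path remains in the residual graph.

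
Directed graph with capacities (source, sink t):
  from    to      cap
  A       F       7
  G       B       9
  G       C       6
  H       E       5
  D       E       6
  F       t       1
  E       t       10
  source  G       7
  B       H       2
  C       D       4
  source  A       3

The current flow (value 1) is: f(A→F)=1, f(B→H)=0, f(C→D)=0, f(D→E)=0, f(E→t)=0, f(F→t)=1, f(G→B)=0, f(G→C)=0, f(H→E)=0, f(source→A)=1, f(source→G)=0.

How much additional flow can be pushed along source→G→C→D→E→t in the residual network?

Residual capacities along the path: source→G: 7, G→C: 6, C→D: 4, D→E: 6, E→t: 10.
Minimum is 4.

4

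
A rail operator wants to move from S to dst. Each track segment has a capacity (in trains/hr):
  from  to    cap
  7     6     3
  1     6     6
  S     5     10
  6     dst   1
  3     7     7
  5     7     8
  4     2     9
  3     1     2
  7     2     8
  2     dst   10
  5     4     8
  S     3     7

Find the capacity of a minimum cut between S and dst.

Max flow = 11 (via 4 augmenting paths).
In the residual at optimum, the set reachable from S is {1, 2, 3, 4, 5, 6, 7, S}.
Cut edges: 6->dst (cap 1), 2->dst (cap 10). Sum = 11.

11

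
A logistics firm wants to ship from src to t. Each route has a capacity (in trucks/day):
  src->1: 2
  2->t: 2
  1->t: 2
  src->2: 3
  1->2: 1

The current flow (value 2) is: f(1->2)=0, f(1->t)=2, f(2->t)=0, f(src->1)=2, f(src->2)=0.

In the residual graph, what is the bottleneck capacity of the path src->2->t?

2

Residual capacities along the path: src->2: 3, 2->t: 2.
Minimum is 2.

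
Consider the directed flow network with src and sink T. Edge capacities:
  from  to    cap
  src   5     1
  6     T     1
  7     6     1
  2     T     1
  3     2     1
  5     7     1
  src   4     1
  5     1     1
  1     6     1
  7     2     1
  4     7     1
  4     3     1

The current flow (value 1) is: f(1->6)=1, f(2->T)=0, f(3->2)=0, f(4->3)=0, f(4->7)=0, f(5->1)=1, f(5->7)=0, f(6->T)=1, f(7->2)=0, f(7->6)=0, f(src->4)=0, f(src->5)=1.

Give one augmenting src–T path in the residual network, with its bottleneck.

Residual along src->4->7->2->T: src->4: 1, 4->7: 1, 7->2: 1, 2->T: 1.
Bottleneck = min = 1.

src->4->7->2->T, bottleneck 1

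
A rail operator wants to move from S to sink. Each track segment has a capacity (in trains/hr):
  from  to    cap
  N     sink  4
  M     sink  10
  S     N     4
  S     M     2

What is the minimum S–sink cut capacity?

6

Max flow = 6 (via 2 augmenting paths).
In the residual at optimum, the set reachable from S is {S}.
Cut edges: S->M (cap 2), S->N (cap 4). Sum = 6.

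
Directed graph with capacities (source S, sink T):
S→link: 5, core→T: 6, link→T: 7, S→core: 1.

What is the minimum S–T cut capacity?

6

Max flow = 6 (via 2 augmenting paths).
In the residual at optimum, the set reachable from S is {S}.
Cut edges: S→link (cap 5), S→core (cap 1). Sum = 6.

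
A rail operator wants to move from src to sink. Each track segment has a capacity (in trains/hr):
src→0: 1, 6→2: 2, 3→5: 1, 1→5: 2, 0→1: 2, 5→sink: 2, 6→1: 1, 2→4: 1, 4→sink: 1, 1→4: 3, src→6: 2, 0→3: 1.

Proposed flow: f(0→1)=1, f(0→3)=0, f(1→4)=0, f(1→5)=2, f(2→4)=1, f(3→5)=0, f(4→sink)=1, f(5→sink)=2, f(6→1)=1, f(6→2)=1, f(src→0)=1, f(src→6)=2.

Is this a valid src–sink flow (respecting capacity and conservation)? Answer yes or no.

Every edge has 0 ≤ f(e) ≤ cap(e).
At each intermediate node, inflow equals outflow.

Yes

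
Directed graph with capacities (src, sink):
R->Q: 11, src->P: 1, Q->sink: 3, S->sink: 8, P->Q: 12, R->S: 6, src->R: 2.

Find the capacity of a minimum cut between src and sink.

3

Max flow = 3 (via 2 augmenting paths).
In the residual at optimum, the set reachable from src is {src}.
Cut edges: src->P (cap 1), src->R (cap 2). Sum = 3.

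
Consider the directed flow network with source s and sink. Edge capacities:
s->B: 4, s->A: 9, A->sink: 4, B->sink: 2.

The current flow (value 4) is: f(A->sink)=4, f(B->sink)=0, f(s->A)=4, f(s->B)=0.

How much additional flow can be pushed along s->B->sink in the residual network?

2

Residual capacities along the path: s->B: 4, B->sink: 2.
Minimum is 2.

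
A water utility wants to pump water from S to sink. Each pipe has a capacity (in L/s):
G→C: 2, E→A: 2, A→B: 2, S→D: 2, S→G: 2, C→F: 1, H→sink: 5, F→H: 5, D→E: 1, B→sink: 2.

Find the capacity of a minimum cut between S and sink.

2

Max flow = 2 (via 2 augmenting paths).
In the residual at optimum, the set reachable from S is {C, D, G, S}.
Cut edges: D→E (cap 1), C→F (cap 1). Sum = 2.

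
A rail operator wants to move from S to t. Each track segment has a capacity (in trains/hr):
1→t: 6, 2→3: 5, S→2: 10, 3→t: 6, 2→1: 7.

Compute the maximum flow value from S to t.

Augment S→2→1→t: bottleneck 6. Total 6.
Augment S→2→3→t: bottleneck 4. Total 10.
No augmenting path remains in the residual graph.

10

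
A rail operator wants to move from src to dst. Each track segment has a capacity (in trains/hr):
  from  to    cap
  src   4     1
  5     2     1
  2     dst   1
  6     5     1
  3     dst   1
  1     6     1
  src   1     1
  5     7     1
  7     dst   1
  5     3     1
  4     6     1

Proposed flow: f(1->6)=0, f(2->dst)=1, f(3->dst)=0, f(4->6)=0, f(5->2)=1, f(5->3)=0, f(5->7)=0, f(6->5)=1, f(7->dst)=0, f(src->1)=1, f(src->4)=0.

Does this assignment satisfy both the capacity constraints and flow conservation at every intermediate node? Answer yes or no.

Conservation fails at 1: inflow 1 ≠ outflow 0.

No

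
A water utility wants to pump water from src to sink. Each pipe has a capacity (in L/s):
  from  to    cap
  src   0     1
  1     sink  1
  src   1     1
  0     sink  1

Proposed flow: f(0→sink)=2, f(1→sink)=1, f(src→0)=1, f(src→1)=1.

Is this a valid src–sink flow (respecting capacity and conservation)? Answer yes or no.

No

Capacity violated on 0→sink: flow 2 > capacity 1.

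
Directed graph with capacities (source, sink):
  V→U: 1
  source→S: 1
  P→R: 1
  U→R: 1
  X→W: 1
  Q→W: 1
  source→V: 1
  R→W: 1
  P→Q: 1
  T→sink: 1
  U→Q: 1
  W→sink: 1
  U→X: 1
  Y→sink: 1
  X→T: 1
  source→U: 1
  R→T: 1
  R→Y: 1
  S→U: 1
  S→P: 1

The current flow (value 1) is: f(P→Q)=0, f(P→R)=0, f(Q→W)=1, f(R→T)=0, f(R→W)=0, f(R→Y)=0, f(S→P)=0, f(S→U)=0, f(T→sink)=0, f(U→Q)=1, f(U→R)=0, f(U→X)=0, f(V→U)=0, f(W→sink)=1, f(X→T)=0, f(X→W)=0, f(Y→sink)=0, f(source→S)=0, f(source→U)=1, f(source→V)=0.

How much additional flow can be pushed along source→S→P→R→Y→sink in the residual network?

Residual capacities along the path: source→S: 1, S→P: 1, P→R: 1, R→Y: 1, Y→sink: 1.
Minimum is 1.

1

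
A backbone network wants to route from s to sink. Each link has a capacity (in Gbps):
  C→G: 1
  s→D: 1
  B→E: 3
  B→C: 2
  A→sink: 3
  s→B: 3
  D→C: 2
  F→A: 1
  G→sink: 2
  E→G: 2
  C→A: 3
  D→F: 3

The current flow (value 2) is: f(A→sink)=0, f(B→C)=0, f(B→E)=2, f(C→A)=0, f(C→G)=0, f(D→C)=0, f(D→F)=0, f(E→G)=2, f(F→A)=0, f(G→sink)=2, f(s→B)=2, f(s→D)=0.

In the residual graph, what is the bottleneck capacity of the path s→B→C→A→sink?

1

Residual capacities along the path: s→B: 1, B→C: 2, C→A: 3, A→sink: 3.
Minimum is 1.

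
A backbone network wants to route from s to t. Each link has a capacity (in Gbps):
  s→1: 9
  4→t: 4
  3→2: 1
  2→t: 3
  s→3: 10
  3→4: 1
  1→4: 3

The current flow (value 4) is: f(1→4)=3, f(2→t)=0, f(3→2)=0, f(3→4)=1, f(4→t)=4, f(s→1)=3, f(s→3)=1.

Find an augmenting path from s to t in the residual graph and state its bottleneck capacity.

s→3→2→t, bottleneck 1

Residual along s→3→2→t: s→3: 9, 3→2: 1, 2→t: 3.
Bottleneck = min = 1.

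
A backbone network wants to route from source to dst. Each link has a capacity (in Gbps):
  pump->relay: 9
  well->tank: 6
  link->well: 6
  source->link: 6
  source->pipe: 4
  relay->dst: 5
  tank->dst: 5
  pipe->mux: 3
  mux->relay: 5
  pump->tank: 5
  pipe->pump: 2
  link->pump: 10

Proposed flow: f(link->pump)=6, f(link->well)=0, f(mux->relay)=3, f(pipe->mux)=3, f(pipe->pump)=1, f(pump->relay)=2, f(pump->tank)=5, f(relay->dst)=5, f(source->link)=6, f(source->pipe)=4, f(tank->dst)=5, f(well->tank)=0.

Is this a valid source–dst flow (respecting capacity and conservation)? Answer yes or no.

Yes

Every edge has 0 ≤ f(e) ≤ cap(e).
At each intermediate node, inflow equals outflow.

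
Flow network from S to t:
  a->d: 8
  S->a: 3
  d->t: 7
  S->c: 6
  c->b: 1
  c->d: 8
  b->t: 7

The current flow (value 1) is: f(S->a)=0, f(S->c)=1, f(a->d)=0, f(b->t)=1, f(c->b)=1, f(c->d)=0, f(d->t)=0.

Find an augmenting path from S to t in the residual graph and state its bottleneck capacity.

S->c->d->t, bottleneck 5

Residual along S->c->d->t: S->c: 5, c->d: 8, d->t: 7.
Bottleneck = min = 5.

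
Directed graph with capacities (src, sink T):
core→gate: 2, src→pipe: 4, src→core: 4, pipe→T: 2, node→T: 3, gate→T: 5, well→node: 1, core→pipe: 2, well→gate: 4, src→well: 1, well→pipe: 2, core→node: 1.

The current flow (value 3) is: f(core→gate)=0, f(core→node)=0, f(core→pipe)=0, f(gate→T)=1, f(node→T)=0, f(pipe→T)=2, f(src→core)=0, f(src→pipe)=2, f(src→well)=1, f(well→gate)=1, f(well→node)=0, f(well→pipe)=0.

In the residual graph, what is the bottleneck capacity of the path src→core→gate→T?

Residual capacities along the path: src→core: 4, core→gate: 2, gate→T: 4.
Minimum is 2.

2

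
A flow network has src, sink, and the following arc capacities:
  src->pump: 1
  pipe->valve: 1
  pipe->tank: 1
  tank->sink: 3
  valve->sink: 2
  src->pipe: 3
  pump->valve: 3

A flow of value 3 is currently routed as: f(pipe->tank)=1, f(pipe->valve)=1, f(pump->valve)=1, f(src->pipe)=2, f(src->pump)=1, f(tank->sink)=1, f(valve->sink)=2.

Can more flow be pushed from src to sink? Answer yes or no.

Residual reachable from src: {pipe, src}; sink is not reachable.
Saturated cut: src->pump, pipe->tank, pipe->valve with total capacity 3 = current flow value. Flow is maximum.

No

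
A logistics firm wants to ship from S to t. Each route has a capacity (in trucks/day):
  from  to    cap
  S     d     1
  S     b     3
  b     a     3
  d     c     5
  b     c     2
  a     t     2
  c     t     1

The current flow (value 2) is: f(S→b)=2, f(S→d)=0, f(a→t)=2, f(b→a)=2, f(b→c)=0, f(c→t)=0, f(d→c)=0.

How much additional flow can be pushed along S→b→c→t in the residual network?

Residual capacities along the path: S→b: 1, b→c: 2, c→t: 1.
Minimum is 1.

1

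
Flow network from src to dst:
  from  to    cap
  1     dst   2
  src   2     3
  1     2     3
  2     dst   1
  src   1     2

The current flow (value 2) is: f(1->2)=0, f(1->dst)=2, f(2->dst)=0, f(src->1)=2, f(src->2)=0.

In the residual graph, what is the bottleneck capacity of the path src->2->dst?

Residual capacities along the path: src->2: 3, 2->dst: 1.
Minimum is 1.

1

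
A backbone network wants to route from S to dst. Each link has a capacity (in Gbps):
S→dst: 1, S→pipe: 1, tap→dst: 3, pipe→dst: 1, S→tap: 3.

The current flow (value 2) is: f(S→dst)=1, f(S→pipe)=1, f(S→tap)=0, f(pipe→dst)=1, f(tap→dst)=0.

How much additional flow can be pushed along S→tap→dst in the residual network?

3

Residual capacities along the path: S→tap: 3, tap→dst: 3.
Minimum is 3.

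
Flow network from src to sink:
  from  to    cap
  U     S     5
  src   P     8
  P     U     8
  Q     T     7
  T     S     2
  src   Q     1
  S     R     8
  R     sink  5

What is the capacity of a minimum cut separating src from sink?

Max flow = 5 (via 1 augmenting path).
In the residual at optimum, the set reachable from src is {P, Q, R, S, T, U, src}.
Cut edges: R->sink (cap 5). Sum = 5.

5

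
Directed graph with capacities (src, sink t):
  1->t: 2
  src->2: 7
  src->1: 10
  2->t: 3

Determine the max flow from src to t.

Augment src->2->t: bottleneck 3. Total 3.
Augment src->1->t: bottleneck 2. Total 5.
No augmenting path remains in the residual graph.

5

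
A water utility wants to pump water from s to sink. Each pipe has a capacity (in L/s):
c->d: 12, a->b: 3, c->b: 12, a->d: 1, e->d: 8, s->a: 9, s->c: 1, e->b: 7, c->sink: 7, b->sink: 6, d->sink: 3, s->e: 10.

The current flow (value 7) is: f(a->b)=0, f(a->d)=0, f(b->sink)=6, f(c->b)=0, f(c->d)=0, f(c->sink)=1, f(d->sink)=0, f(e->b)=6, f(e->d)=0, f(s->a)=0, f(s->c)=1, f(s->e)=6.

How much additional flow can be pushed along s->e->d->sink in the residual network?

Residual capacities along the path: s->e: 4, e->d: 8, d->sink: 3.
Minimum is 3.

3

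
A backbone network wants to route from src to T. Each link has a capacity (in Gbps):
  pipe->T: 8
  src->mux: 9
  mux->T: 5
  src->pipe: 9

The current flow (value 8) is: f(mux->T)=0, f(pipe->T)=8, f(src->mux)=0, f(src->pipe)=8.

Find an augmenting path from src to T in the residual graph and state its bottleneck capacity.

Residual along src->mux->T: src->mux: 9, mux->T: 5.
Bottleneck = min = 5.

src->mux->T, bottleneck 5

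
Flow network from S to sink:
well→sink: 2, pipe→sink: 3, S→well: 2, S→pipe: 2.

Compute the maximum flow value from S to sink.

4

Augment S→well→sink: bottleneck 2. Total 2.
Augment S→pipe→sink: bottleneck 2. Total 4.
No augmenting path remains in the residual graph.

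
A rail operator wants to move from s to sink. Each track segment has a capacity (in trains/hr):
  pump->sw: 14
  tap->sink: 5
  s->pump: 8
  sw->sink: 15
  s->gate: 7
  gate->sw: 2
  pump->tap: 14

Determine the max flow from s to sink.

Augment s->pump->tap->sink: bottleneck 5. Total 5.
Augment s->pump->sw->sink: bottleneck 3. Total 8.
Augment s->gate->sw->sink: bottleneck 2. Total 10.
No augmenting path remains in the residual graph.

10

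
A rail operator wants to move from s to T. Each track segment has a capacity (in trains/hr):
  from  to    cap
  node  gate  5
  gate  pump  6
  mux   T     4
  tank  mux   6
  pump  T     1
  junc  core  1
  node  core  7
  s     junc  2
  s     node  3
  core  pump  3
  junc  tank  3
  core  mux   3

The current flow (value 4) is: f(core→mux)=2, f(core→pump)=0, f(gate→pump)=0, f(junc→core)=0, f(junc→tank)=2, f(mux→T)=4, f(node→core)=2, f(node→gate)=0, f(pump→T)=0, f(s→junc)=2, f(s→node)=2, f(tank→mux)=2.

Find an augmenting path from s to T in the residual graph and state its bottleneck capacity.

Residual along s→node→core→pump→T: s→node: 1, node→core: 5, core→pump: 3, pump→T: 1.
Bottleneck = min = 1.

s→node→core→pump→T, bottleneck 1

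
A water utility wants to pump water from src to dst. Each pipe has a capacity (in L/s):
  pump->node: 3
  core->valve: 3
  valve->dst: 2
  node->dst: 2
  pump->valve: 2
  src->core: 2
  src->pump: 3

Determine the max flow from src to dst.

4

Augment src->pump->node->dst: bottleneck 2. Total 2.
Augment src->pump->valve->dst: bottleneck 1. Total 3.
Augment src->core->valve->dst: bottleneck 1. Total 4.
No augmenting path remains in the residual graph.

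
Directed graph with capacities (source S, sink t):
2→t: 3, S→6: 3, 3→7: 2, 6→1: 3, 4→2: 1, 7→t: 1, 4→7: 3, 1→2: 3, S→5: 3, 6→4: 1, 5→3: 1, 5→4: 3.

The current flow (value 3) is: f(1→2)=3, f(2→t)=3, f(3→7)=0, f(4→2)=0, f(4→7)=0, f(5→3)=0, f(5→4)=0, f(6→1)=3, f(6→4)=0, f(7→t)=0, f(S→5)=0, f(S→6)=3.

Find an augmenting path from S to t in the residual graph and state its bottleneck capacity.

Residual along S→5→4→7→t: S→5: 3, 5→4: 3, 4→7: 3, 7→t: 1.
Bottleneck = min = 1.

S→5→4→7→t, bottleneck 1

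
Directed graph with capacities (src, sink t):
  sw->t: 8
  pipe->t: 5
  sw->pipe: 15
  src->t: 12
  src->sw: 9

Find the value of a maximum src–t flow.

21

Augment src->t: bottleneck 12. Total 12.
Augment src->sw->t: bottleneck 8. Total 20.
Augment src->sw->pipe->t: bottleneck 1. Total 21.
No augmenting path remains in the residual graph.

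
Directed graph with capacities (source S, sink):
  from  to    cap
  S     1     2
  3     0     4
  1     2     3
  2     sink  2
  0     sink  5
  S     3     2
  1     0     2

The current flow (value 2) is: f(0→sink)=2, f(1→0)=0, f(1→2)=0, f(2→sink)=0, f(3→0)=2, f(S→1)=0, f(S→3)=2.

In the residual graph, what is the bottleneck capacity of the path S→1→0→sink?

Residual capacities along the path: S→1: 2, 1→0: 2, 0→sink: 3.
Minimum is 2.

2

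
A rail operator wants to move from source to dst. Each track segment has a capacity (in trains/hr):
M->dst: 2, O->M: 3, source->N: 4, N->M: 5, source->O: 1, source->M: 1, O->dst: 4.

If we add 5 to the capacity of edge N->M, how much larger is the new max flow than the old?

0

Original max flow = 3.
Edge N->M does not cross the min cut (source side {M, N, source}), so extra capacity there cannot help.
New max flow = 3. Increase = 0.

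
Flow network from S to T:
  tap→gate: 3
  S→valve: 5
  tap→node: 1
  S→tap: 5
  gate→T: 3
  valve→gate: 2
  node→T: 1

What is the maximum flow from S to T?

Augment S→tap→node→T: bottleneck 1. Total 1.
Augment S→tap→gate→T: bottleneck 3. Total 4.
No augmenting path remains in the residual graph.

4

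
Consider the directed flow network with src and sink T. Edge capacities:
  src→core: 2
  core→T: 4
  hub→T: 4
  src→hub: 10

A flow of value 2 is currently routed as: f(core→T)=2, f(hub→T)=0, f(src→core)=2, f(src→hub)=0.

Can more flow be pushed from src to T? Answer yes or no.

Residual path src→hub→T has bottleneck 4 > 0.
Pushing 4 along it raises the flow to 6, so the given flow is not maximum.

Yes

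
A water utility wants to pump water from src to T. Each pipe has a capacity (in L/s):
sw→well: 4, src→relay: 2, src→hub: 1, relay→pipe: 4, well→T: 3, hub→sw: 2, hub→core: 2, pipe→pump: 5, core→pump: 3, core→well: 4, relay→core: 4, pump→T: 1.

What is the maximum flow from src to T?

Augment src→hub→sw→well→T: bottleneck 1. Total 1.
Augment src→relay→core→well→T: bottleneck 2. Total 3.
No augmenting path remains in the residual graph.

3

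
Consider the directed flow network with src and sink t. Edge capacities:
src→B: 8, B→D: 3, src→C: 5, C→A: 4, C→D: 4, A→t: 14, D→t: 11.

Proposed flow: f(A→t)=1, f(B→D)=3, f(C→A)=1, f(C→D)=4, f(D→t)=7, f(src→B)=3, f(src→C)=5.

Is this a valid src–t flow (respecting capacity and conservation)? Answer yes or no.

Yes

Every edge has 0 ≤ f(e) ≤ cap(e).
At each intermediate node, inflow equals outflow.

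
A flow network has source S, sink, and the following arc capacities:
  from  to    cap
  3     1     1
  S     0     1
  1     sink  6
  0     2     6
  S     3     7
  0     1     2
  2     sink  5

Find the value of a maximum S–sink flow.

Augment S→3→1→sink: bottleneck 1. Total 1.
Augment S→0→1→sink: bottleneck 1. Total 2.
No augmenting path remains in the residual graph.

2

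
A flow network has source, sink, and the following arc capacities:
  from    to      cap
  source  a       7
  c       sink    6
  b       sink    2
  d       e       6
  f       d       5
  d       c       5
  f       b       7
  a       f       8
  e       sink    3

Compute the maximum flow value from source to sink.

7

Augment source->a->f->b->sink: bottleneck 2. Total 2.
Augment source->a->f->d->e->sink: bottleneck 3. Total 5.
Augment source->a->f->d->c->sink: bottleneck 2. Total 7.
No augmenting path remains in the residual graph.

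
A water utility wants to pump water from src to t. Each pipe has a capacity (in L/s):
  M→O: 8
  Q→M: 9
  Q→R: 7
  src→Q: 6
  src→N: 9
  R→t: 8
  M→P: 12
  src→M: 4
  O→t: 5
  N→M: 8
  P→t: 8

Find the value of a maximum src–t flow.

18

Augment src→Q→R→t: bottleneck 6. Total 6.
Augment src→M→O→t: bottleneck 4. Total 10.
Augment src→N→M→O→t: bottleneck 1. Total 11.
Augment src→N→M→P→t: bottleneck 7. Total 18.
No augmenting path remains in the residual graph.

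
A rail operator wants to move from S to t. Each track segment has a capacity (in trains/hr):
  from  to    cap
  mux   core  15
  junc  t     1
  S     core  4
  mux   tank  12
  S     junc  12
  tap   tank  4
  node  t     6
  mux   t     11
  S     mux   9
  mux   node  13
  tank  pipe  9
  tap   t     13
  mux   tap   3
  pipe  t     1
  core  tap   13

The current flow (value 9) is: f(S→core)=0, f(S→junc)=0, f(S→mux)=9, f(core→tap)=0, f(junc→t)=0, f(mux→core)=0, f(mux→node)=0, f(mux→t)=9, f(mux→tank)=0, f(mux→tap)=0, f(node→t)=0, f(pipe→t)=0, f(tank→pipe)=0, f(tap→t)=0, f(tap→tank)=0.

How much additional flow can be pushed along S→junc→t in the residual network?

1

Residual capacities along the path: S→junc: 12, junc→t: 1.
Minimum is 1.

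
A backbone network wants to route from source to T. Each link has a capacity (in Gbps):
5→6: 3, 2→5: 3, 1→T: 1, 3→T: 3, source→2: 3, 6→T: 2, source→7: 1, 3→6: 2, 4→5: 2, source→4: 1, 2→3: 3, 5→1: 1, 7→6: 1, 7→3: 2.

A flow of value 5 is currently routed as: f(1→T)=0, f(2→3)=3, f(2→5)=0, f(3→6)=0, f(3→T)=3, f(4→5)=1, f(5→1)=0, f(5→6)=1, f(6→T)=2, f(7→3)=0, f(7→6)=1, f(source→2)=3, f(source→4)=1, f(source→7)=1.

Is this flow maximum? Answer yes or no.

Yes

Residual reachable from source: {source}; T is not reachable.
Saturated cut: source→4, source→2, source→7 with total capacity 5 = current flow value. Flow is maximum.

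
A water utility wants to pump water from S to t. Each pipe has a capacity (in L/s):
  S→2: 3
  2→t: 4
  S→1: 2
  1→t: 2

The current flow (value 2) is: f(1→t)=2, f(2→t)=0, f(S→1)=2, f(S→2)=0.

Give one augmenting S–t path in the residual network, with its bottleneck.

Residual along S→2→t: S→2: 3, 2→t: 4.
Bottleneck = min = 3.

S→2→t, bottleneck 3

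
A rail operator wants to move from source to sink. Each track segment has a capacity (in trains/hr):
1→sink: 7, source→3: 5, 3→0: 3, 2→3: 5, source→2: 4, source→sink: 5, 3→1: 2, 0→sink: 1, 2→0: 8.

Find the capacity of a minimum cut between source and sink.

Max flow = 8 (via 3 augmenting paths).
In the residual at optimum, the set reachable from source is {0, 2, 3, source}.
Cut edges: source→sink (cap 5), 3→1 (cap 2), 0→sink (cap 1). Sum = 8.

8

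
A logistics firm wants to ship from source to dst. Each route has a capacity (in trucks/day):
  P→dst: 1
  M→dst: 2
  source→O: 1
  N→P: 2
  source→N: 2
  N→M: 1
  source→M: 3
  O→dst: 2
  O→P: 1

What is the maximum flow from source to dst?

4

Augment source→O→dst: bottleneck 1. Total 1.
Augment source→M→dst: bottleneck 2. Total 3.
Augment source→N→P→dst: bottleneck 1. Total 4.
No augmenting path remains in the residual graph.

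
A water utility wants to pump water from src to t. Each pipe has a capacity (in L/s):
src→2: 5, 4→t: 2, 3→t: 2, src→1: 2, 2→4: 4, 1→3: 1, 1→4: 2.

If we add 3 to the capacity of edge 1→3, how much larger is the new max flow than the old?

1

Original max flow = 3.
After raising cap(1→3), augmenting paths through that edge carry 1 more unit.
New max flow = 4. Increase = 1.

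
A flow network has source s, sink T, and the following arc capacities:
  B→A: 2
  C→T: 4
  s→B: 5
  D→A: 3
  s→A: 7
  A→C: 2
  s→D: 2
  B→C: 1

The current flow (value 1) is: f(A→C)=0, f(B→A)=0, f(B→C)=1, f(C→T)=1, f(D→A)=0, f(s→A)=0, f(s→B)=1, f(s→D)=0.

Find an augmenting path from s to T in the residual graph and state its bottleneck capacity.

Residual along s→A→C→T: s→A: 7, A→C: 2, C→T: 3.
Bottleneck = min = 2.

s→A→C→T, bottleneck 2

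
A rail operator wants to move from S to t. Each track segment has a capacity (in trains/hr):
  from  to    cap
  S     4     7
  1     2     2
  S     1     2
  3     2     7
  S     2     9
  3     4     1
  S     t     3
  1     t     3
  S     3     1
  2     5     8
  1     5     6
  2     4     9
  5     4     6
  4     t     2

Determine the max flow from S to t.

7

Augment S->t: bottleneck 3. Total 3.
Augment S->1->t: bottleneck 2. Total 5.
Augment S->4->t: bottleneck 2. Total 7.
No augmenting path remains in the residual graph.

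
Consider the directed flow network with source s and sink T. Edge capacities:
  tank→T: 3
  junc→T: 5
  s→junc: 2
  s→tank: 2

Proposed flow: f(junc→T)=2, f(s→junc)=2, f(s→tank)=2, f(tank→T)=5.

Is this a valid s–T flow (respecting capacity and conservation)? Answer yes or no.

No

Capacity violated on tank→T: flow 5 > capacity 3.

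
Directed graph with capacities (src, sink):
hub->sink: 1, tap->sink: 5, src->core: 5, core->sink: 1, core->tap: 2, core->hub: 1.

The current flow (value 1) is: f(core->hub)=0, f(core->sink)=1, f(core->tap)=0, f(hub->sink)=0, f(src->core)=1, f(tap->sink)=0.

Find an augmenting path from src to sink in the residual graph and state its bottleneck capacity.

src->core->tap->sink, bottleneck 2

Residual along src->core->tap->sink: src->core: 4, core->tap: 2, tap->sink: 5.
Bottleneck = min = 2.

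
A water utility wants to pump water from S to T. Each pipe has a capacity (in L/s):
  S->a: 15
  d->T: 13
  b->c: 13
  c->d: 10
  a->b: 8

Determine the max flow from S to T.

Augment S->a->b->c->d->T: bottleneck 8. Total 8.
No augmenting path remains in the residual graph.

8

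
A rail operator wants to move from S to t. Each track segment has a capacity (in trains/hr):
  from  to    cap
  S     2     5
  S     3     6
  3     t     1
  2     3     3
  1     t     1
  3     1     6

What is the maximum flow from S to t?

Augment S->3->t: bottleneck 1. Total 1.
Augment S->3->1->t: bottleneck 1. Total 2.
No augmenting path remains in the residual graph.

2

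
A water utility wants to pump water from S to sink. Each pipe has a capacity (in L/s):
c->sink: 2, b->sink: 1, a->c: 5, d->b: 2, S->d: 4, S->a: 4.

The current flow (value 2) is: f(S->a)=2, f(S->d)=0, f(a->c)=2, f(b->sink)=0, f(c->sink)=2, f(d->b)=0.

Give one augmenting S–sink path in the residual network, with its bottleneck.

S->d->b->sink, bottleneck 1

Residual along S->d->b->sink: S->d: 4, d->b: 2, b->sink: 1.
Bottleneck = min = 1.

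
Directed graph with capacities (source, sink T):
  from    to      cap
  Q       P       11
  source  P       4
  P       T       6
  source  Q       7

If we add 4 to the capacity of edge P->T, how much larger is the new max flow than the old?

Original max flow = 6.
After raising cap(P->T), augmenting paths through that edge carry 4 more units.
New max flow = 10. Increase = 4.

4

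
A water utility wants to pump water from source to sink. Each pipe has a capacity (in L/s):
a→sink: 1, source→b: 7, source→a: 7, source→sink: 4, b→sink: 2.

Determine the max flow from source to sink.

7

Augment source→sink: bottleneck 4. Total 4.
Augment source→a→sink: bottleneck 1. Total 5.
Augment source→b→sink: bottleneck 2. Total 7.
No augmenting path remains in the residual graph.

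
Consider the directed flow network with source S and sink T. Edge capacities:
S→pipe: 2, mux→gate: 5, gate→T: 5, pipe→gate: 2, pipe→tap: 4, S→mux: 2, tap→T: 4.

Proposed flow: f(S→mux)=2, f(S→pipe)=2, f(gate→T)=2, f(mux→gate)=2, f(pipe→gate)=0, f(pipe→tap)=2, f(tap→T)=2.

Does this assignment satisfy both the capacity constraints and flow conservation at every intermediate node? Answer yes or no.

Every edge has 0 ≤ f(e) ≤ cap(e).
At each intermediate node, inflow equals outflow.

Yes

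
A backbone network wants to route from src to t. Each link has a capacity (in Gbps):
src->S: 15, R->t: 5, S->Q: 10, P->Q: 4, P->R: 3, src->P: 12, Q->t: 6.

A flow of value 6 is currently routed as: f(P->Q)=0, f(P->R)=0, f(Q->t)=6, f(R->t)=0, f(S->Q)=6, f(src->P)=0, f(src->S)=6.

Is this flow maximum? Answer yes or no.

Residual path src->P->R->t has bottleneck 3 > 0.
Pushing 3 along it raises the flow to 9, so the given flow is not maximum.

No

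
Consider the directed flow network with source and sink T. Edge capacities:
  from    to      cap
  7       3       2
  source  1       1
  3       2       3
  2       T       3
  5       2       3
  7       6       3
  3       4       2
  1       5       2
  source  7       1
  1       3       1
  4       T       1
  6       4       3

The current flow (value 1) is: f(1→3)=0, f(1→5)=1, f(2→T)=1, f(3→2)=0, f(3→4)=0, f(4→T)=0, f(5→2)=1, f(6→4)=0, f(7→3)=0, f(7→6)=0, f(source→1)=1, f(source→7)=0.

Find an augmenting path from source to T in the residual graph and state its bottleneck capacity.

Residual along source→7→3→2→T: source→7: 1, 7→3: 2, 3→2: 3, 2→T: 2.
Bottleneck = min = 1.

source→7→3→2→T, bottleneck 1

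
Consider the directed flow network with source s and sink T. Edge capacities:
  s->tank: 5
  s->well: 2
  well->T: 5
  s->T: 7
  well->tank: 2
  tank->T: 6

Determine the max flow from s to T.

Augment s->T: bottleneck 7. Total 7.
Augment s->well->T: bottleneck 2. Total 9.
Augment s->tank->T: bottleneck 5. Total 14.
No augmenting path remains in the residual graph.

14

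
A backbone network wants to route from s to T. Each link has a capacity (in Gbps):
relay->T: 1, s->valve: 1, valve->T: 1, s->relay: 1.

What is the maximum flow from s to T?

Augment s->relay->T: bottleneck 1. Total 1.
Augment s->valve->T: bottleneck 1. Total 2.
No augmenting path remains in the residual graph.

2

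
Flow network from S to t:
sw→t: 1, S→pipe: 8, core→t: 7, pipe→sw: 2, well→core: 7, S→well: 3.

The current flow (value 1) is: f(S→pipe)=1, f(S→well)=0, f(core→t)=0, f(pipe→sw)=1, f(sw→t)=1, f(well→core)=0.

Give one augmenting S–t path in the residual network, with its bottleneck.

Residual along S→well→core→t: S→well: 3, well→core: 7, core→t: 7.
Bottleneck = min = 3.

S→well→core→t, bottleneck 3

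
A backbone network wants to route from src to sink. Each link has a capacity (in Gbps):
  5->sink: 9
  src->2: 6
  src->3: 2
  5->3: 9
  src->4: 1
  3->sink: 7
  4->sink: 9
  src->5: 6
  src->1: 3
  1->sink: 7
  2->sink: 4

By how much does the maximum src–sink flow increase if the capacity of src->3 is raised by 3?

3

Original max flow = 16.
After raising cap(src->3), augmenting paths through that edge carry 3 more units.
New max flow = 19. Increase = 3.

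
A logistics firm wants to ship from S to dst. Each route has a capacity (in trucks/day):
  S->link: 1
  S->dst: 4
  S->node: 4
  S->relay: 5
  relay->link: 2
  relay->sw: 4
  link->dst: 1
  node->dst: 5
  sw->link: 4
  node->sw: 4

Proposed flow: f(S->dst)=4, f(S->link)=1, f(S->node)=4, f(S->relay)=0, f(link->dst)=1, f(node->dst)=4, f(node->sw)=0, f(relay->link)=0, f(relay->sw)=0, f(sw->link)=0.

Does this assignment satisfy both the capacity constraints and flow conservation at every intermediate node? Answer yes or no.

Every edge has 0 ≤ f(e) ≤ cap(e).
At each intermediate node, inflow equals outflow.

Yes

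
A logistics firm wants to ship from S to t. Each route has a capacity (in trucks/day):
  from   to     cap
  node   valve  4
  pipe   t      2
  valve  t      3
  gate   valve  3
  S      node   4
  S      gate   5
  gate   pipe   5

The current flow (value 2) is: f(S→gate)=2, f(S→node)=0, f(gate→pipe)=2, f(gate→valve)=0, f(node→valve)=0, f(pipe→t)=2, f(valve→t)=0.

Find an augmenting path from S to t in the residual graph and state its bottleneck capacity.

S→gate→valve→t, bottleneck 3

Residual along S→gate→valve→t: S→gate: 3, gate→valve: 3, valve→t: 3.
Bottleneck = min = 3.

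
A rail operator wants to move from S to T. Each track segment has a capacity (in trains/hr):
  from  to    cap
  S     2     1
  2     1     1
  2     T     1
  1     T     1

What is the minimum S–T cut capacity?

1

Max flow = 1 (via 1 augmenting path).
In the residual at optimum, the set reachable from S is {S}.
Cut edges: S→2 (cap 1). Sum = 1.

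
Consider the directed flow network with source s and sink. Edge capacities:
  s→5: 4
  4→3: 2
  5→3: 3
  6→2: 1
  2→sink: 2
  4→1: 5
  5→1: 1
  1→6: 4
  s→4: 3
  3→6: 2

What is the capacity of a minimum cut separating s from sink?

1

Max flow = 1 (via 1 augmenting path).
In the residual at optimum, the set reachable from s is {1, 3, 4, 5, 6, s}.
Cut edges: 6→2 (cap 1). Sum = 1.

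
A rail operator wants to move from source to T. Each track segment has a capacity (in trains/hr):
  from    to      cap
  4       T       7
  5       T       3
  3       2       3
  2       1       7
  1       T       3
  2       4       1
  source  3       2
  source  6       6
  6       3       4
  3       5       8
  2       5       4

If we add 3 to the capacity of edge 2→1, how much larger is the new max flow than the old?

Original max flow = 6.
Edge 2→1 does not cross the min cut (source side {6, source}), so extra capacity there cannot help.
New max flow = 6. Increase = 0.

0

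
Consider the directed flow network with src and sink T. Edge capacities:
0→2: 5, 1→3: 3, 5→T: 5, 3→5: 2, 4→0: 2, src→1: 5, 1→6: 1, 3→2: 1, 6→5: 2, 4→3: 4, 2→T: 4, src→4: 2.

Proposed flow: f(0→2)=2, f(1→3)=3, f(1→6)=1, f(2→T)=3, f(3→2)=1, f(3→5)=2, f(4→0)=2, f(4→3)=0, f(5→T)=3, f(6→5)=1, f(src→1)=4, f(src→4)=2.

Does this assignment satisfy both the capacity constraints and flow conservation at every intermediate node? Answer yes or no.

Yes

Every edge has 0 ≤ f(e) ≤ cap(e).
At each intermediate node, inflow equals outflow.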